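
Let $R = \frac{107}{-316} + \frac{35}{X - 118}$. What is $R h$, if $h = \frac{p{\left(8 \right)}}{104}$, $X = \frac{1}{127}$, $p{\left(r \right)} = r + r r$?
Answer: $- \frac{601603}{1367964} \approx -0.43978$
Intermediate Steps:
$p{\left(r \right)} = r + r^{2}$
$X = \frac{1}{127} \approx 0.007874$
$h = \frac{9}{13}$ ($h = \frac{8 \left(1 + 8\right)}{104} = 8 \cdot 9 \cdot \frac{1}{104} = 72 \cdot \frac{1}{104} = \frac{9}{13} \approx 0.69231$)
$R = - \frac{601603}{947052}$ ($R = \frac{107}{-316} + \frac{35}{\frac{1}{127} - 118} = 107 \left(- \frac{1}{316}\right) + \frac{35}{- \frac{14985}{127}} = - \frac{107}{316} + 35 \left(- \frac{127}{14985}\right) = - \frac{107}{316} - \frac{889}{2997} = - \frac{601603}{947052} \approx -0.63524$)
$R h = \left(- \frac{601603}{947052}\right) \frac{9}{13} = - \frac{601603}{1367964}$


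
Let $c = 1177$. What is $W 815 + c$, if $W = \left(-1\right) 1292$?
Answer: $-1051803$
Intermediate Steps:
$W = -1292$
$W 815 + c = \left(-1292\right) 815 + 1177 = -1052980 + 1177 = -1051803$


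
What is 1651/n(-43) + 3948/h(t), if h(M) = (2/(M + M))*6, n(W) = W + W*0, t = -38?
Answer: -1076823/43 ≈ -25042.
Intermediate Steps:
n(W) = W (n(W) = W + 0 = W)
h(M) = 6/M (h(M) = (2/((2*M)))*6 = (2*(1/(2*M)))*6 = 6/M)
1651/n(-43) + 3948/h(t) = 1651/(-43) + 3948/((6/(-38))) = 1651*(-1/43) + 3948/((6*(-1/38))) = -1651/43 + 3948/(-3/19) = -1651/43 + 3948*(-19/3) = -1651/43 - 25004 = -1076823/43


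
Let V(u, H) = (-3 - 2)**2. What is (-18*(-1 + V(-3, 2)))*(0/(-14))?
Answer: 0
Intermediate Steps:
V(u, H) = 25 (V(u, H) = (-5)**2 = 25)
(-18*(-1 + V(-3, 2)))*(0/(-14)) = (-18*(-1 + 25))*(0/(-14)) = (-18*24)*(0*(-1/14)) = -432*0 = 0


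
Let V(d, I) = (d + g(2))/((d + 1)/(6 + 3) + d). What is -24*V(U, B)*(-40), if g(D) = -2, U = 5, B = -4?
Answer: 8640/17 ≈ 508.24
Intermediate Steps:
V(d, I) = (-2 + d)/(⅑ + 10*d/9) (V(d, I) = (d - 2)/((d + 1)/(6 + 3) + d) = (-2 + d)/((1 + d)/9 + d) = (-2 + d)/((1 + d)*(⅑) + d) = (-2 + d)/((⅑ + d/9) + d) = (-2 + d)/(⅑ + 10*d/9))
-24*V(U, B)*(-40) = -216*(-2 + 5)/(1 + 10*5)*(-40) = -216*3/(1 + 50)*(-40) = -216*3/51*(-40) = -24*9/17*(-40) = -216/17*(-40) = 8640/17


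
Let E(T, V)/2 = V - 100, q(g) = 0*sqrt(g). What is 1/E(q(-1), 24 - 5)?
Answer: -1/162 ≈ -0.0061728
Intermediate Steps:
q(g) = 0
E(T, V) = -200 + 2*V (E(T, V) = 2*(V - 100) = 2*(-100 + V) = -200 + 2*V)
1/E(q(-1), 24 - 5) = 1/(-200 + 2*(24 - 5)) = 1/(-200 + 2*19) = 1/(-200 + 38) = 1/(-162) = -1/162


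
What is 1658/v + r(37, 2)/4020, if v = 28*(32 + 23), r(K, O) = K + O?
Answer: 112087/103180 ≈ 1.0863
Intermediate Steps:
v = 1540 (v = 28*55 = 1540)
1658/v + r(37, 2)/4020 = 1658/1540 + (37 + 2)/4020 = 1658*(1/1540) + 39*(1/4020) = 829/770 + 13/1340 = 112087/103180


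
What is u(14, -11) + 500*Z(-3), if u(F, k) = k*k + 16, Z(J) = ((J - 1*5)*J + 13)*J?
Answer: -55363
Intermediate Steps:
Z(J) = J*(13 + J*(-5 + J)) (Z(J) = ((J - 5)*J + 13)*J = ((-5 + J)*J + 13)*J = (J*(-5 + J) + 13)*J = (13 + J*(-5 + J))*J = J*(13 + J*(-5 + J)))
u(F, k) = 16 + k² (u(F, k) = k² + 16 = 16 + k²)
u(14, -11) + 500*Z(-3) = (16 + (-11)²) + 500*(-3*(13 + (-3)² - 5*(-3))) = (16 + 121) + 500*(-3*(13 + 9 + 15)) = 137 + 500*(-3*37) = 137 + 500*(-111) = 137 - 55500 = -55363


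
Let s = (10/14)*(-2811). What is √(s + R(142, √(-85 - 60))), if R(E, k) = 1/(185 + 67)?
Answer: I*√3541853/42 ≈ 44.809*I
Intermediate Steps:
R(E, k) = 1/252
s = -14055/7 (s = (10*(1/14))*(-2811) = (5/7)*(-2811) = -14055/7 ≈ -2007.9)
√(s + R(142, √(-85 - 60))) = √(-14055/7 + 1/252) = √(-505979/252) = I*√3541853/42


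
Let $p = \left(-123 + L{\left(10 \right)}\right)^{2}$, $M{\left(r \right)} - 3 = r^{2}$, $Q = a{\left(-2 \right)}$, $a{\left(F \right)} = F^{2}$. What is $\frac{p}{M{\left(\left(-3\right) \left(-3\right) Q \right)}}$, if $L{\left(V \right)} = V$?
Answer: $\frac{12769}{1299} \approx 9.8299$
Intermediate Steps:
$Q = 4$ ($Q = \left(-2\right)^{2} = 4$)
$M{\left(r \right)} = 3 + r^{2}$
$p = 12769$ ($p = \left(-123 + 10\right)^{2} = \left(-113\right)^{2} = 12769$)
$\frac{p}{M{\left(\left(-3\right) \left(-3\right) Q \right)}} = \frac{12769}{3 + \left(\left(-3\right) \left(-3\right) 4\right)^{2}} = \frac{12769}{3 + \left(9 \cdot 4\right)^{2}} = \frac{12769}{3 + 36^{2}} = \frac{12769}{3 + 1296} = \frac{12769}{1299}$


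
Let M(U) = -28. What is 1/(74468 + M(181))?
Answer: 1/74440 ≈ 1.3434e-5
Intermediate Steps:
1/(74468 + M(181)) = 1/(74468 - 28) = 1/74440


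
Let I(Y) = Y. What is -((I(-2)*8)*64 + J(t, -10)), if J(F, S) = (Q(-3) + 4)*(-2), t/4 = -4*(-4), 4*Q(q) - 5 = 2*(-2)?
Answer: 2065/2 ≈ 1032.5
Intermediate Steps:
Q(q) = ¼ (Q(q) = 5/4 + (2*(-2))/4 = 5/4 + (¼)*(-4) = 5/4 - 1 = ¼)
t = 64 (t = 4*(-4*(-4)) = 4*16 = 64)
J(F, S) = -17/2 (J(F, S) = (¼ + 4)*(-2) = (17/4)*(-2) = -17/2)
-((I(-2)*8)*64 + J(t, -10)) = -(-2*8*64 - 17/2) = -(-16*64 - 17/2) = -(-1024 - 17/2) = -1*(-2065/2) = 2065/2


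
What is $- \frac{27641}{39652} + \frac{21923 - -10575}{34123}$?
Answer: $\frac{345416853}{1353045196} \approx 0.25529$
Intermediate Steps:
$- \frac{27641}{39652} + \frac{21923 - -10575}{34123} = \left(-27641\right) \frac{1}{39652} + \left(21923 + 10575\right) \frac{1}{34123} = - \frac{27641}{39652} + 32498 \cdot \frac{1}{34123} = - \frac{27641}{39652} + \frac{32498}{34123} = \frac{345416853}{1353045196}$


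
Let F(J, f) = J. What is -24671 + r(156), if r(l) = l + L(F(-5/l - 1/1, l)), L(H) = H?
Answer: -3824501/156 ≈ -24516.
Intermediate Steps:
r(l) = -1 + l - 5/l (r(l) = l + (-5/l - 1/1) = l + (-5/l - 1*1) = l + (-5/l - 1) = l + (-1 - 5/l) = -1 + l - 5/l)
-24671 + r(156) = -24671 + (-1 + 156 - 5/156) = -24671 + 24175/156 = -3824501/156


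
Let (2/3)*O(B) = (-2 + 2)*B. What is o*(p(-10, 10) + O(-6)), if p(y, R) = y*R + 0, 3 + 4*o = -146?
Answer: 3725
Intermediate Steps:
o = -149/4 (o = -¾ + (¼)*(-146) = -¾ - 73/2 = -149/4 ≈ -37.250)
p(y, R) = R*y (p(y, R) = R*y + 0 = R*y)
O(B) = 0 (O(B) = 3*((-2 + 2)*B)/2 = 3*(0*B)/2 = (3/2)*0 = 0)
o*(p(-10, 10) + O(-6)) = -149*(10*(-10) + 0)/4 = -149*(-100 + 0)/4 = -149/4*(-100) = 3725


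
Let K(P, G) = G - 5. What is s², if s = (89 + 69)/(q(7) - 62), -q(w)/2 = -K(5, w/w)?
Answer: 6241/1225 ≈ 5.0947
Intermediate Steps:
K(P, G) = -5 + G
q(w) = -8 (q(w) = -(-2)*(-5 + w/w) = -(-2)*(-5 + 1) = -(-2)*(-4) = -2*4 = -8)
s = -79/35 (s = (89 + 69)/(-8 - 62) = 158/(-70) = 158*(-1/70) = -79/35 ≈ -2.2571)
s² = (-79/35)² = 6241/1225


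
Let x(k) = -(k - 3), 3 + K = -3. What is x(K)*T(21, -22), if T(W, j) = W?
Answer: 189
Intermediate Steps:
K = -6 (K = -3 - 3 = -6)
x(k) = 3 - k (x(k) = -(-3 + k) = 3 - k)
x(K)*T(21, -22) = (3 - 1*(-6))*21 = (3 + 6)*21 = 9*21 = 189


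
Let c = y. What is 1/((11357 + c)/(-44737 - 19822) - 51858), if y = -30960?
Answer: -64559/3347881019 ≈ -1.9284e-5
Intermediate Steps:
c = -30960
1/((11357 + c)/(-44737 - 19822) - 51858) = 1/((11357 - 30960)/(-44737 - 19822) - 51858) = 1/(-19603/(-64559) - 51858) = 1/(-19603*(-1/64559) - 51858) = 1/(19603/64559 - 51858) = 1/(-3347881019/64559) = -64559/3347881019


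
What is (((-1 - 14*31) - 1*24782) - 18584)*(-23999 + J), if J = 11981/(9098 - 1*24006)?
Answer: 15671519186473/14908 ≈ 1.0512e+9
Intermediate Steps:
J = -11981/14908 (J = 11981/(9098 - 24006) = 11981/(-14908) = 11981*(-1/14908) = -11981/14908 ≈ -0.80366)
(((-1 - 14*31) - 1*24782) - 18584)*(-23999 + J) = (((-1 - 14*31) - 1*24782) - 18584)*(-23999 - 11981/14908) = (((-1 - 434) - 24782) - 18584)*(-357789073/14908) = ((-435 - 24782) - 18584)*(-357789073/14908) = (-25217 - 18584)*(-357789073/14908) = -43801*(-357789073/14908) = 15671519186473/14908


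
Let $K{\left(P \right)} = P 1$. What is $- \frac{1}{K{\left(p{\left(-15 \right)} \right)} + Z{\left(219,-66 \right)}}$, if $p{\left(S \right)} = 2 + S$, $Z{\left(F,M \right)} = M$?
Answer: $\frac{1}{79} \approx 0.012658$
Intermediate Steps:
$K{\left(P \right)} = P$
$- \frac{1}{K{\left(p{\left(-15 \right)} \right)} + Z{\left(219,-66 \right)}} = - \frac{1}{\left(2 - 15\right) - 66} = - \frac{1}{-13 - 66} = - \frac{1}{-79} = \left(-1\right) \left(- \frac{1}{79}\right) = \frac{1}{79}$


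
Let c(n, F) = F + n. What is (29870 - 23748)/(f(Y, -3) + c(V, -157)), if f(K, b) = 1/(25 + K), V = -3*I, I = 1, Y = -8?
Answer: -104074/2719 ≈ -38.277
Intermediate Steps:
V = -3 (V = -3*1 = -3)
(29870 - 23748)/(f(Y, -3) + c(V, -157)) = (29870 - 23748)/(1/(25 - 8) + (-157 - 3)) = 6122/(1/17 - 160) = 6122/(-2719/17) = 6122*(-17/2719) = -104074/2719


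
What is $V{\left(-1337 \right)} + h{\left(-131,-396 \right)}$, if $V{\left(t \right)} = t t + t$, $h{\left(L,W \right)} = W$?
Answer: $1785836$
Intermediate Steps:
$V{\left(t \right)} = t + t^{2}$ ($V{\left(t \right)} = t^{2} + t = t + t^{2}$)
$V{\left(-1337 \right)} + h{\left(-131,-396 \right)} = - 1337 \left(1 - 1337\right) - 396 = \left(-1337\right) \left(-1336\right) - 396 = 1786232 - 396 = 1785836$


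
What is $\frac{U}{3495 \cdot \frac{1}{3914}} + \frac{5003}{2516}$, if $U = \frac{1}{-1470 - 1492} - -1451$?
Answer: $\frac{21187755569417}{13023055020} \approx 1626.9$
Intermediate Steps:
$U = \frac{4297861}{2962}$ ($U = \frac{1}{-2962} + 1451 = - \frac{1}{2962} + 1451 = \frac{4297861}{2962} \approx 1451.0$)
$\frac{U}{3495 \cdot \frac{1}{3914}} + \frac{5003}{2516} = \frac{4297861}{2962 \cdot \frac{3495}{3914}} + \frac{5003}{2516} = \frac{4297861}{2962} \cdot \frac{3914}{3495} + \frac{5003}{2516} = \frac{8410913977}{5176095} + \frac{5003}{2516} = \frac{21187755569417}{13023055020}$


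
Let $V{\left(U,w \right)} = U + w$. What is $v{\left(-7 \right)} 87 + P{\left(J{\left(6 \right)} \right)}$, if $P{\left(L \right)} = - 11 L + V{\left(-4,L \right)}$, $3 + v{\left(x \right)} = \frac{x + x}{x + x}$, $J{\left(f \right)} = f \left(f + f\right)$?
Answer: $-898$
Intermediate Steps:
$J{\left(f \right)} = 2 f^{2}$ ($J{\left(f \right)} = f 2 f = 2 f^{2}$)
$v{\left(x \right)} = -2$ ($v{\left(x \right)} = -3 + \frac{x + x}{x + x} = -3 + \frac{2 x}{2 x} = -3 + 2 x \frac{1}{2 x} = -3 + 1 = -2$)
$P{\left(L \right)} = -4 - 10 L$ ($P{\left(L \right)} = - 11 L + \left(-4 + L\right) = -4 - 10 L$)
$v{\left(-7 \right)} 87 + P{\left(J{\left(6 \right)} \right)} = \left(-2\right) 87 - \left(4 + 10 \cdot 2 \cdot 6^{2}\right) = -174 - \left(4 + 10 \cdot 2 \cdot 36\right) = -174 - 724 = -898$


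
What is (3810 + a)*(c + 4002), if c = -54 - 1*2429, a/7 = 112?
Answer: 6978286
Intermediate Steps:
a = 784 (a = 7*112 = 784)
c = -2483 (c = -54 - 2429 = -2483)
(3810 + a)*(c + 4002) = (3810 + 784)*(-2483 + 4002) = 4594*1519 = 6978286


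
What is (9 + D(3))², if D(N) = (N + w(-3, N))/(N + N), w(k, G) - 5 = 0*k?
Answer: 961/9 ≈ 106.78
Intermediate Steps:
w(k, G) = 5 (w(k, G) = 5 + 0*k = 5 + 0 = 5)
D(N) = (5 + N)/(2*N) (D(N) = (N + 5)/(N + N) = (5 + N)/((2*N)) = (5 + N)*(1/(2*N)) = (5 + N)/(2*N))
(9 + D(3))² = (9 + (½)*(5 + 3)/3)² = (9 + (½)*(⅓)*8)² = (9 + 4/3)² = (31/3)² = 961/9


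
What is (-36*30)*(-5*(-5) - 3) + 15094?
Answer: -8666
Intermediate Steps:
(-36*30)*(-5*(-5) - 3) + 15094 = -1080*(25 - 3) + 15094 = -1080*22 + 15094 = -23760 + 15094 = -8666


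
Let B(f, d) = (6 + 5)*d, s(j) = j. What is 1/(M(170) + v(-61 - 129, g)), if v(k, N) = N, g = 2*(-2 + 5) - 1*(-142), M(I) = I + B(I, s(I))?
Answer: 1/2188 ≈ 0.00045704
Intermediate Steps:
B(f, d) = 11*d
M(I) = 12*I (M(I) = I + 11*I = 12*I)
g = 148 (g = 2*3 + 142 = 6 + 142 = 148)
1/(M(170) + v(-61 - 129, g)) = 1/(12*170 + 148) = 1/(2040 + 148) = 1/2188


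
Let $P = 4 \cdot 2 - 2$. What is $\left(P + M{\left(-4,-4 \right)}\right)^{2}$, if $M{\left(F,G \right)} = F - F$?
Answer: $36$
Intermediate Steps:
$P = 6$ ($P = 8 - 2 = 6$)
$M{\left(F,G \right)} = 0$
$\left(P + M{\left(-4,-4 \right)}\right)^{2} = \left(6 + 0\right)^{2} = 6^{2} = 36$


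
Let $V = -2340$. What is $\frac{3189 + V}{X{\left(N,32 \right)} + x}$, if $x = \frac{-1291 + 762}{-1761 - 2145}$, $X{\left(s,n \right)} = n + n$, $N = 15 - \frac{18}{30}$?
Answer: $\frac{3316194}{250513} \approx 13.238$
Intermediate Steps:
$N = \frac{72}{5}$ ($N = 15 - \frac{3}{5} = \frac{72}{5} \approx 14.4$)
$X{\left(s,n \right)} = 2 n$
$x = \frac{529}{3906}$ ($x = - \frac{529}{-3906} = \left(-529\right) \left(- \frac{1}{3906}\right) = \frac{529}{3906} \approx 0.13543$)
$\frac{3189 + V}{X{\left(N,32 \right)} + x} = \frac{3189 - 2340}{2 \cdot 32 + \frac{529}{3906}} = \frac{849}{64 + \frac{529}{3906}} = \frac{849}{\frac{250513}{3906}} = 849 \cdot \frac{3906}{250513} = \frac{3316194}{250513}$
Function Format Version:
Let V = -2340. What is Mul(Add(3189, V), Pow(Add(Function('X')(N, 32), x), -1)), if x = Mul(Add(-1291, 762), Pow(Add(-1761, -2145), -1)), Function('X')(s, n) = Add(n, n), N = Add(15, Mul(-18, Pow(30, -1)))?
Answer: Rational(3316194, 250513) ≈ 13.238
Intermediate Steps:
N = Rational(72, 5) (N = Add(15, Mul(-18, Rational(1, 30))) = Add(15, Rational(-3, 5)) = Rational(72, 5) ≈ 14.400)
Function('X')(s, n) = Mul(2, n)
x = Rational(529, 3906) (x = Mul(-529, Pow(-3906, -1)) = Mul(-529, Rational(-1, 3906)) = Rational(529, 3906) ≈ 0.13543)
Mul(Add(3189, V), Pow(Add(Function('X')(N, 32), x), -1)) = Mul(Add(3189, -2340), Pow(Add(Mul(2, 32), Rational(529, 3906)), -1)) = Mul(849, Pow(Add(64, Rational(529, 3906)), -1)) = Mul(849, Pow(Rational(250513, 3906), -1)) = Mul(849, Rational(3906, 250513)) = Rational(3316194, 250513)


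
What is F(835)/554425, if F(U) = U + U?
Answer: 334/110885 ≈ 0.0030121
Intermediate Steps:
F(U) = 2*U
F(835)/554425 = (2*835)/554425 = 1670*(1/554425) = 334/110885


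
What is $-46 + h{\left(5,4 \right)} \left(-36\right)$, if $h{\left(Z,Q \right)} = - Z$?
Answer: $134$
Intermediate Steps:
$-46 + h{\left(5,4 \right)} \left(-36\right) = -46 + \left(-1\right) 5 \left(-36\right) = -46 - -180 = -46 + 180 = 134$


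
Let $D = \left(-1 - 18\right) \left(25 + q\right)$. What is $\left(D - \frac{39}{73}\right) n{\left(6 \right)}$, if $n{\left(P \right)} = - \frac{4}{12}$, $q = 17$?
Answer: $\frac{19431}{73} \approx 266.18$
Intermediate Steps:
$n{\left(P \right)} = - \frac{1}{3}$ ($n{\left(P \right)} = \left(-4\right) \frac{1}{12} = - \frac{1}{3}$)
$D = -798$ ($D = \left(-1 - 18\right) \left(25 + 17\right) = \left(-19\right) 42 = -798$)
$\left(D - \frac{39}{73}\right) n{\left(6 \right)} = \left(-798 - \frac{39}{73}\right) \left(- \frac{1}{3}\right) = \left(- \frac{58293}{73}\right) \left(- \frac{1}{3}\right) = \frac{19431}{73}$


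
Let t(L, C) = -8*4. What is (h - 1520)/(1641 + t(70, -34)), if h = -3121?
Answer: -4641/1609 ≈ -2.8844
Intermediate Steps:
t(L, C) = -32
(h - 1520)/(1641 + t(70, -34)) = (-3121 - 1520)/(1641 - 32) = -4641/1609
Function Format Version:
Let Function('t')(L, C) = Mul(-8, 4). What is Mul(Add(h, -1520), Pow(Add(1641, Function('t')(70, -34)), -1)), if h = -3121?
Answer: Rational(-4641, 1609) ≈ -2.8844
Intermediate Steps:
Function('t')(L, C) = -32
Mul(Add(h, -1520), Pow(Add(1641, Function('t')(70, -34)), -1)) = Mul(Add(-3121, -1520), Pow(Add(1641, -32), -1)) = Mul(-4641, Pow(1609, -1)) = Mul(-4641, Rational(1, 1609)) = Rational(-4641, 1609)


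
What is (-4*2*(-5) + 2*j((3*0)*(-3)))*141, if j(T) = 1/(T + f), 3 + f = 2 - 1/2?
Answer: 5452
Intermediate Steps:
f = -3/2 (f = -3 + (2 - 1/2) = -3 + (2 - 1*½) = -3 + (2 - ½) = -3 + 3/2 = -3/2 ≈ -1.5000)
j(T) = 1/(-3/2 + T) (j(T) = 1/(T - 3/2) = 1/(-3/2 + T))
(-4*2*(-5) + 2*j((3*0)*(-3)))*141 = (-4*2*(-5) + 2*(2/(-3 + 2*((3*0)*(-3)))))*141 = (-8*(-5) + 2*(2/(-3 + 2*(0*(-3)))))*141 = (40 + 2*(2/(-3 + 2*0)))*141 = (40 + 2*(2/(-3 + 0)))*141 = (40 + 2*(2/(-3)))*141 = (40 + 2*(2*(-⅓)))*141 = (40 + 2*(-⅔))*141 = (40 - 4/3)*141 = (116/3)*141 = 5452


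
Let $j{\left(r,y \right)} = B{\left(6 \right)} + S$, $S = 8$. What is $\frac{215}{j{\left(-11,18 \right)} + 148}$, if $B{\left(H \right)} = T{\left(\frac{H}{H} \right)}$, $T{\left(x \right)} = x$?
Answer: $\frac{215}{157} \approx 1.3694$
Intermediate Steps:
$B{\left(H \right)} = 1$ ($B{\left(H \right)} = \frac{H}{H} = 1$)
$j{\left(r,y \right)} = 9$ ($j{\left(r,y \right)} = 1 + 8 = 9$)
$\frac{215}{j{\left(-11,18 \right)} + 148} = \frac{215}{9 + 148} = \frac{215}{157}$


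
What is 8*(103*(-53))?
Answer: -43672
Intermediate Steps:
8*(103*(-53)) = 8*(-5459) = -43672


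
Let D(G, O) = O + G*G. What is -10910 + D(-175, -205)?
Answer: 19510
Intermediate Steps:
D(G, O) = O + G²
-10910 + D(-175, -205) = -10910 + (-205 + (-175)²) = -10910 + (-205 + 30625) = -10910 + 30420 = 19510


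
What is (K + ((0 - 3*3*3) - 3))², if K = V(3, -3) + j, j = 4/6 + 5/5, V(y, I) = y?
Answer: 5776/9 ≈ 641.78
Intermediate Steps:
j = 5/3 (j = 4*(⅙) + 5*(⅕) = ⅔ + 1 = 5/3 ≈ 1.6667)
K = 14/3 (K = 3 + 5/3 = 14/3 ≈ 4.6667)
(K + ((0 - 3*3*3) - 3))² = (14/3 + ((0 - 3*3*3) - 3))² = (14/3 + ((0 - 9*3) - 3))² = (14/3 + ((0 - 1*27) - 3))² = (14/3 + ((0 - 27) - 3))² = (14/3 + (-27 - 3))² = (14/3 - 30)² = (-76/3)² = 5776/9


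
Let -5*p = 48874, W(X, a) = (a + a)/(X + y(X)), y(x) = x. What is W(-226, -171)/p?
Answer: -855/11045524 ≈ -7.7407e-5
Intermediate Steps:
W(X, a) = a/X (W(X, a) = (a + a)/(X + X) = (2*a)/((2*X)) = (2*a)*(1/(2*X)) = a/X)
p = -48874/5 (p = -1/5*48874 = -48874/5 ≈ -9774.8)
W(-226, -171)/p = (-171/(-226))/(-48874/5) = -171*(-1/226)*(-5/48874) = (171/226)*(-5/48874) = -855/11045524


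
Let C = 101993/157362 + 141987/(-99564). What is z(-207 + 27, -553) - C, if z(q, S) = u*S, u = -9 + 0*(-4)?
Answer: 12998297465563/2611265028 ≈ 4977.8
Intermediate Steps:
u = -9 (u = -9 + 0 = -9)
C = -2031421207/2611265028 (C = 101993*(1/157362) + 141987*(-1/99564) = 101993/157362 - 47329/33188 = -2031421207/2611265028 ≈ -0.77795)
z(q, S) = -9*S
z(-207 + 27, -553) - C = -9*(-553) - 1*(-2031421207/2611265028) = 4977 + 2031421207/2611265028 = 12998297465563/2611265028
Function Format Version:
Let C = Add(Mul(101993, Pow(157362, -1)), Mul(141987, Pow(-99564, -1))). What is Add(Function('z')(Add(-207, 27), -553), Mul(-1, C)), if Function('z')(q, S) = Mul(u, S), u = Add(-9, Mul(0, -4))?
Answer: Rational(12998297465563, 2611265028) ≈ 4977.8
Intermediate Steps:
u = -9 (u = Add(-9, 0) = -9)
C = Rational(-2031421207, 2611265028) (C = Add(Mul(101993, Rational(1, 157362)), Mul(141987, Rational(-1, 99564))) = Add(Rational(101993, 157362), Rational(-47329, 33188)) = Rational(-2031421207, 2611265028) ≈ -0.77795)
Function('z')(q, S) = Mul(-9, S)
Add(Function('z')(Add(-207, 27), -553), Mul(-1, C)) = Add(Mul(-9, -553), Mul(-1, Rational(-2031421207, 2611265028))) = Add(4977, Rational(2031421207, 2611265028)) = Rational(12998297465563, 2611265028)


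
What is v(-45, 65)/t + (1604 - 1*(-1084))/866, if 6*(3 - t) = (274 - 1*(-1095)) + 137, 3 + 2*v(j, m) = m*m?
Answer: -580751/107384 ≈ -5.4082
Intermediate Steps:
v(j, m) = -3/2 + m**2/2 (v(j, m) = -3/2 + (m*m)/2 = -3/2 + m**2/2)
t = -248 (t = 3 - ((274 - 1*(-1095)) + 137)/6 = 3 - ((274 + 1095) + 137)/6 = 3 - (1369 + 137)/6 = 3 - 1/6*1506 = 3 - 251 = -248)
v(-45, 65)/t + (1604 - 1*(-1084))/866 = (-3/2 + (1/2)*65**2)/(-248) + (1604 - 1*(-1084))/866 = (-3/2 + (1/2)*4225)*(-1/248) + (1604 + 1084)*(1/866) = (-3/2 + 4225/2)*(-1/248) + 2688*(1/866) = 2111*(-1/248) + 1344/433 = -2111/248 + 1344/433 = -580751/107384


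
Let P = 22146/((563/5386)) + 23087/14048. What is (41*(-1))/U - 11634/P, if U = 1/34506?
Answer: -2370598491079080690/1675635343069 ≈ -1.4147e+6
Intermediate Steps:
U = 1/34506 ≈ 2.8980e-5
P = 1675635343069/7909024 (P = 22146/((563*(1/5386))) + 23087*(1/14048) = 22146/(563/5386) + 23087/14048 = 22146*(5386/563) + 23087/14048 = 119278356/563 + 23087/14048 = 1675635343069/7909024 ≈ 2.1186e+5)
(41*(-1))/U - 11634/P = (41*(-1))/(1/34506) - 11634/1675635343069/7909024 = -41*34506 - 11634*7909024/1675635343069 = -1414746 - 92013585216/1675635343069 = -2370598491079080690/1675635343069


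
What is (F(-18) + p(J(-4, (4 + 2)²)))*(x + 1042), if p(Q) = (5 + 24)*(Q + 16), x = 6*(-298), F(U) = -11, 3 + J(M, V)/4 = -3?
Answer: 181278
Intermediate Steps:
J(M, V) = -24 (J(M, V) = -12 + 4*(-3) = -12 - 12 = -24)
x = -1788
p(Q) = 464 + 29*Q (p(Q) = 29*(16 + Q) = 464 + 29*Q)
(F(-18) + p(J(-4, (4 + 2)²)))*(x + 1042) = (-11 + (464 + 29*(-24)))*(-1788 + 1042) = (-11 + (464 - 696))*(-746) = (-11 - 232)*(-746) = -243*(-746) = 181278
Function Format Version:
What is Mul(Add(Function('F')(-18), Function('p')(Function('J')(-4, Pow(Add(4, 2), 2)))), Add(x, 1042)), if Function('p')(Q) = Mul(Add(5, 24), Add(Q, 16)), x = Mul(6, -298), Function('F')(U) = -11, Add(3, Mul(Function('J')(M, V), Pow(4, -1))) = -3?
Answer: 181278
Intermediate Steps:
Function('J')(M, V) = -24 (Function('J')(M, V) = Add(-12, Mul(4, -3)) = Add(-12, -12) = -24)
x = -1788
Function('p')(Q) = Add(464, Mul(29, Q)) (Function('p')(Q) = Mul(29, Add(16, Q)) = Add(464, Mul(29, Q)))
Mul(Add(Function('F')(-18), Function('p')(Function('J')(-4, Pow(Add(4, 2), 2)))), Add(x, 1042)) = Mul(Add(-11, Add(464, Mul(29, -24))), Add(-1788, 1042)) = Mul(Add(-11, Add(464, -696)), -746) = Mul(Add(-11, -232), -746) = Mul(-243, -746) = 181278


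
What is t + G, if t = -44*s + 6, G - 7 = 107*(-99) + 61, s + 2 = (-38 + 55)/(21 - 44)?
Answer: -239165/23 ≈ -10398.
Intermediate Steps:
s = -63/23 (s = -2 + (-38 + 55)/(21 - 44) = -2 + 17/(-23) = -2 + 17*(-1/23) = -2 - 17/23 = -63/23 ≈ -2.7391)
G = -10525 (G = 7 + (107*(-99) + 61) = 7 + (-10593 + 61) = 7 - 10532 = -10525)
t = 2910/23 (t = -44*(-63/23) + 6 = 2772/23 + 6 = 2910/23 ≈ 126.52)
t + G = 2910/23 - 10525 = -239165/23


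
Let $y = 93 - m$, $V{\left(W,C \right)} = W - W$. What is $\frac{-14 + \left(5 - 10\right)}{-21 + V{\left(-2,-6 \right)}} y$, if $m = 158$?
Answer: $- \frac{1235}{21} \approx -58.81$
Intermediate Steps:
$V{\left(W,C \right)} = 0$
$y = -65$ ($y = 93 - 158 = -65$)
$\frac{-14 + \left(5 - 10\right)}{-21 + V{\left(-2,-6 \right)}} y = \frac{-14 + \left(5 - 10\right)}{-21 + 0} \left(-65\right) = \frac{-14 + \left(5 - 10\right)}{-21} \left(-65\right) = \left(-14 - 5\right) \left(- \frac{1}{21}\right) \left(-65\right) = \left(-19\right) \left(- \frac{1}{21}\right) \left(-65\right) = \frac{19}{21} \left(-65\right) = - \frac{1235}{21}$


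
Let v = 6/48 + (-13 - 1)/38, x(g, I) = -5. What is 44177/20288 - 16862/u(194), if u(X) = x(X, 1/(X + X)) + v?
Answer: 52033839981/16169536 ≈ 3218.0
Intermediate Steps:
v = -37/152 (v = 6*(1/48) - 14*1/38 = ⅛ - 7/19 = -37/152 ≈ -0.24342)
u(X) = -797/152 (u(X) = -5 - 37/152 = -797/152)
44177/20288 - 16862/u(194) = 44177/20288 - 16862/(-797/152) = 44177*(1/20288) - 16862*(-152/797) = 44177/20288 + 2563024/797 = 52033839981/16169536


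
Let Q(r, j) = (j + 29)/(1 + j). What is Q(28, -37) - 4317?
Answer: -38851/9 ≈ -4316.8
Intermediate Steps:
Q(r, j) = (29 + j)/(1 + j)
Q(28, -37) - 4317 = (29 - 37)/(1 - 37) - 4317 = -8/(-36) - 4317 = -1/36*(-8) - 4317 = 2/9 - 4317 = -38851/9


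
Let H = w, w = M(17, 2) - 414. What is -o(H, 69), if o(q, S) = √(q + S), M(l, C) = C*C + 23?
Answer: -I*√318 ≈ -17.833*I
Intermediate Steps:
M(l, C) = 23 + C² (M(l, C) = C² + 23 = 23 + C²)
w = -387 (w = (23 + 2²) - 414 = (23 + 4) - 414 = 27 - 414 = -387)
H = -387
o(q, S) = √(S + q)
-o(H, 69) = -√(69 - 387) = -√(-318) = -I*√318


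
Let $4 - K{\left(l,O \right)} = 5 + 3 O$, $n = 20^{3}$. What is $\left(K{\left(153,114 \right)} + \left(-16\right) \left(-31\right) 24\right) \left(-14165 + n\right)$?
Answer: $-71273565$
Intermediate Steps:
$n = 8000$
$K{\left(l,O \right)} = -1 - 3 O$ ($K{\left(l,O \right)} = 4 - \left(5 + 3 O\right) = -1 - 3 O$)
$\left(K{\left(153,114 \right)} + \left(-16\right) \left(-31\right) 24\right) \left(-14165 + n\right) = \left(\left(-1 - 342\right) + \left(-16\right) \left(-31\right) 24\right) \left(-14165 + 8000\right) = \left(\left(-1 - 342\right) + 496 \cdot 24\right) \left(-6165\right) = \left(-343 + 11904\right) \left(-6165\right) = 11561 \left(-6165\right) = -71273565$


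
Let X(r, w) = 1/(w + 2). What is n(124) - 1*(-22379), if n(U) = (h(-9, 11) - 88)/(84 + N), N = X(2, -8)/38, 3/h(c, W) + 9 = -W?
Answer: 2142800654/95755 ≈ 22378.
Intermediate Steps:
X(r, w) = 1/(2 + w)
h(c, W) = 3/(-9 - W)
N = -1/228 (N = 1/((2 - 8)*38) = (1/38)/(-6) = -⅙*1/38 = -1/228 ≈ -0.0043860)
n(U) = -100491/95755 (n(U) = (-3/(9 + 11) - 88)/(84 - 1/228) = (-3/20 - 88)/(19151/228) = (-3*1/20 - 88)*(228/19151) = (-3/20 - 88)*(228/19151) = -1763/20*228/19151 = -100491/95755)
n(124) - 1*(-22379) = -100491/95755 - 1*(-22379) = -100491/95755 + 22379 = 2142800654/95755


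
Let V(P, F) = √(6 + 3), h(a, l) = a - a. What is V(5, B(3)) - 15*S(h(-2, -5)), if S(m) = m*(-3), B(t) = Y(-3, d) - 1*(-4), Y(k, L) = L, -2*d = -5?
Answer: 3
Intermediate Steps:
d = 5/2 (d = -½*(-5) = 5/2 ≈ 2.5000)
h(a, l) = 0
B(t) = 13/2 (B(t) = 5/2 - 1*(-4) = 5/2 + 4 = 13/2)
V(P, F) = 3 (V(P, F) = √9 = 3)
S(m) = -3*m
V(5, B(3)) - 15*S(h(-2, -5)) = 3 - (-45)*0 = 3 - 15*0 = 3 + 0 = 3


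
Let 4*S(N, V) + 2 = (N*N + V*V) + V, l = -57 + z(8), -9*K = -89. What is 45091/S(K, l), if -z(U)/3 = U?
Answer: 14609484/532639 ≈ 27.428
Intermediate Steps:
K = 89/9 (K = -⅑*(-89) = 89/9 ≈ 9.8889)
z(U) = -3*U
l = -81 (l = -57 - 3*8 = -57 - 24 = -81)
S(N, V) = -½ + V/4 + N²/4 + V²/4 (S(N, V) = -½ + ((N*N + V*V) + V)/4 = -½ + ((N² + V²) + V)/4 = -½ + (V + N² + V²)/4 = -½ + (V/4 + N²/4 + V²/4) = -½ + V/4 + N²/4 + V²/4)
45091/S(K, l) = 45091/(-½ + (¼)*(-81) + (89/9)²/4 + (¼)*(-81)²) = 45091/(-½ - 81/4 + (¼)*(7921/81) + (¼)*6561) = 45091/(-½ - 81/4 + 7921/324 + 6561/4) = 45091/(532639/324) = 45091*(324/532639) = 14609484/532639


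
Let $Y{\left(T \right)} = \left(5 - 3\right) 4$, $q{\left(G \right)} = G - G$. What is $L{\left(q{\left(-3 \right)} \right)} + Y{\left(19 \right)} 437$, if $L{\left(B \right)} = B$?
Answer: $3496$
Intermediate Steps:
$q{\left(G \right)} = 0$
$Y{\left(T \right)} = 8$ ($Y{\left(T \right)} = 2 \cdot 4 = 8$)
$L{\left(q{\left(-3 \right)} \right)} + Y{\left(19 \right)} 437 = 0 + 8 \cdot 437 = 0 + 3496 = 3496$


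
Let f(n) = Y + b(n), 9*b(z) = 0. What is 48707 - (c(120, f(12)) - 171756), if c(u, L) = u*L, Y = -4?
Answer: 220943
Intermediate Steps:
b(z) = 0 (b(z) = (⅑)*0 = 0)
f(n) = -4 (f(n) = -4 + 0 = -4)
c(u, L) = L*u
48707 - (c(120, f(12)) - 171756) = 48707 - (-4*120 - 171756) = 48707 - (-480 - 171756) = 48707 - 1*(-172236) = 48707 + 172236 = 220943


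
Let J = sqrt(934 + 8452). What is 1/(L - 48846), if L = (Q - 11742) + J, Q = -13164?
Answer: -36876/2719674059 - 19*sqrt(26)/5439348118 ≈ -1.3577e-5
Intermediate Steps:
J = 19*sqrt(26) (J = sqrt(9386) = 19*sqrt(26) ≈ 96.881)
L = -24906 + 19*sqrt(26) (L = (-13164 - 11742) + 19*sqrt(26) = -24906 + 19*sqrt(26) ≈ -24809.)
1/(L - 48846) = 1/((-24906 + 19*sqrt(26)) - 48846) = 1/(-73752 + 19*sqrt(26))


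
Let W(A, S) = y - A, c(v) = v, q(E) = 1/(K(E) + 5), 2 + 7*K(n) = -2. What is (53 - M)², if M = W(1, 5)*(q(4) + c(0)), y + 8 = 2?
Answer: 2862864/961 ≈ 2979.0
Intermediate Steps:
y = -6 (y = -8 + 2 = -6)
K(n) = -4/7 (K(n) = -2/7 + (⅐)*(-2) = -2/7 - 2/7 = -4/7)
q(E) = 7/31 (q(E) = 1/(-4/7 + 5) = 1/(31/7) = 7/31)
W(A, S) = -6 - A
M = -49/31 (M = (-6 - 1*1)*(7/31 + 0) = (-6 - 1)*(7/31) = -7*7/31 = -49/31 ≈ -1.5806)
(53 - M)² = (53 - 1*(-49/31))² = (53 + 49/31)² = (1692/31)² = 2862864/961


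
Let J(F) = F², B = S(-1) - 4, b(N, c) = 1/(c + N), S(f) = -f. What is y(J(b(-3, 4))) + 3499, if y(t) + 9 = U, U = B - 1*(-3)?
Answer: 3490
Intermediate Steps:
b(N, c) = 1/(N + c)
B = -3 (B = -1*(-1) - 4 = 1 - 4 = -3)
U = 0 (U = -3 - 1*(-3) = -3 + 3 = 0)
y(t) = -9 (y(t) = -9 + 0 = -9)
y(J(b(-3, 4))) + 3499 = -9 + 3499 = 3490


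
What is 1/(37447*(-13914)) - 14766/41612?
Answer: -961705077880/2710176857937 ≈ -0.35485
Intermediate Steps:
1/(37447*(-13914)) - 14766/41612 = (1/37447)*(-1/13914) - 14766*1/41612 = -1/521037558 - 7383/20806 = -961705077880/2710176857937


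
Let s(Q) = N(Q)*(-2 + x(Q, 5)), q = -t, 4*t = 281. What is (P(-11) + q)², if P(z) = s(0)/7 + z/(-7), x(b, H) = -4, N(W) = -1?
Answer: 3606201/784 ≈ 4599.8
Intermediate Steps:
t = 281/4 (t = (¼)*281 = 281/4 ≈ 70.250)
q = -281/4 (q = -1*281/4 = -281/4 ≈ -70.250)
s(Q) = 6 (s(Q) = -(-2 - 4) = -1*(-6) = 6)
P(z) = 6/7 - z/7 (P(z) = 6/7 + z/(-7) = 6*(⅐) + z*(-⅐) = 6/7 - z/7)
(P(-11) + q)² = ((6/7 - ⅐*(-11)) - 281/4)² = ((6/7 + 11/7) - 281/4)² = (17/7 - 281/4)² = (-1899/28)² = 3606201/784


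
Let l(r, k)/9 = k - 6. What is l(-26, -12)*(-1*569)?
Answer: 92178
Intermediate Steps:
l(r, k) = -54 + 9*k (l(r, k) = 9*(k - 6) = 9*(-6 + k) = -54 + 9*k)
l(-26, -12)*(-1*569) = (-54 + 9*(-12))*(-1*569) = (-54 - 108)*(-569) = -162*(-569) = 92178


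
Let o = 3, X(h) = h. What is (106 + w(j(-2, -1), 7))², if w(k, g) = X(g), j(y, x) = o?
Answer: 12769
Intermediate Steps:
j(y, x) = 3
w(k, g) = g
(106 + w(j(-2, -1), 7))² = (106 + 7)² = 113² = 12769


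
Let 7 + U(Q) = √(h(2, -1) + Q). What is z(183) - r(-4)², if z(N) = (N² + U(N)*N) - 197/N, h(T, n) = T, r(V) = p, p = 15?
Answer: 5852692/183 + 183*√185 ≈ 34471.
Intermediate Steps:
r(V) = 15
U(Q) = -7 + √(2 + Q)
z(N) = N² - 197/N + N*(-7 + √(2 + N)) (z(N) = (N² + (-7 + √(2 + N))*N) - 197/N = (N² + N*(-7 + √(2 + N))) - 197/N = N² - 197/N + N*(-7 + √(2 + N)))
z(183) - r(-4)² = (-197 + 183²*(-7 + 183 + √(2 + 183)))/183 - 1*15² = (-197 + 33489*(-7 + 183 + √185))/183 - 1*225 = (-197 + 33489*(176 + √185))/183 - 225 = (-197 + (5894064 + 33489*√185))/183 - 225 = (5893867 + 33489*√185)/183 - 225 = (5893867/183 + 183*√185) - 225 = 5852692/183 + 183*√185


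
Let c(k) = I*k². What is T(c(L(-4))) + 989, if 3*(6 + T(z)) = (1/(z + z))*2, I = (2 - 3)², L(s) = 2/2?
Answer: 2950/3 ≈ 983.33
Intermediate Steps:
L(s) = 1 (L(s) = 2*(½) = 1)
I = 1 (I = (-1)² = 1)
c(k) = k² (c(k) = 1*k² = k²)
T(z) = -6 + 1/(3*z) (T(z) = -6 + ((1/(z + z))*2)/3 = -6 + ((1/(2*z))*2)/3 = -6 + 1/(3*z))
T(c(L(-4))) + 989 = (-6 + 1/(3*(1²))) + 989 = (-6 + (⅓)/1) + 989 = (-6 + (⅓)*1) + 989 = (-6 + ⅓) + 989 = -17/3 + 989 = 2950/3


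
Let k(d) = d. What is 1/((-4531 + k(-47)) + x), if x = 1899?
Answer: -1/2679 ≈ -0.00037327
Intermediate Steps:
1/((-4531 + k(-47)) + x) = 1/((-4531 - 47) + 1899) = 1/(-4578 + 1899) = 1/(-2679) = -1/2679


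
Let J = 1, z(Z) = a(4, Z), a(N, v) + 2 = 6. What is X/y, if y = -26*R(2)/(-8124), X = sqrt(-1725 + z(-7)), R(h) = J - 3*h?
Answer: -4062*I*sqrt(1721)/65 ≈ -2592.5*I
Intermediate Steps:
a(N, v) = 4 (a(N, v) = -2 + 6 = 4)
z(Z) = 4
R(h) = 1 - 3*h
X = I*sqrt(1721) (X = sqrt(-1725 + 4) = sqrt(-1721) = I*sqrt(1721) ≈ 41.485*I)
y = -65/4062 (y = -26*(1 - 3*2)/(-8124) = -26*(1 - 6)*(-1/8124) = -26*(-5)*(-1/8124) = 130*(-1/8124) = -65/4062 ≈ -0.016002)
X/y = (I*sqrt(1721))/(-65/4062) = (I*sqrt(1721))*(-4062/65) = -4062*I*sqrt(1721)/65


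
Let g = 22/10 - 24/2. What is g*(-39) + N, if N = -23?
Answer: 1796/5 ≈ 359.20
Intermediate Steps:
g = -49/5 (g = 22*(⅒) - 24*½ = 11/5 - 12 = -49/5 ≈ -9.8000)
g*(-39) + N = -49/5*(-39) - 23 = 1911/5 - 23 = 1796/5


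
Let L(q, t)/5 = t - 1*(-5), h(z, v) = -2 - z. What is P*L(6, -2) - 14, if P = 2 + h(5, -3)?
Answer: -89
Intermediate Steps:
L(q, t) = 25 + 5*t (L(q, t) = 5*(t - 1*(-5)) = 5*(t + 5) = 5*(5 + t) = 25 + 5*t)
P = -5 (P = 2 + (-2 - 1*5) = 2 + (-2 - 5) = 2 - 7 = -5)
P*L(6, -2) - 14 = -5*(25 + 5*(-2)) - 14 = -5*(25 - 10) - 14 = -5*15 - 14 = -75 - 14 = -89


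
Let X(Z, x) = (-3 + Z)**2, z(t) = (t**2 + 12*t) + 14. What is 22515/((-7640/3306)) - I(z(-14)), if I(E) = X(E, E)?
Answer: -8605503/764 ≈ -11264.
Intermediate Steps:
z(t) = 14 + t**2 + 12*t
I(E) = (-3 + E)**2
22515/((-7640/3306)) - I(z(-14)) = 22515/((-7640/3306)) - (-3 + (14 + (-14)**2 + 12*(-14)))**2 = 22515/((-7640*1/3306)) - (-3 + (14 + 196 - 168))**2 = 22515/(-3820/1653) - (-3 + 42)**2 = 22515*(-1653/3820) - 1*39**2 = -7443459/764 - 1*1521 = -7443459/764 - 1521 = -8605503/764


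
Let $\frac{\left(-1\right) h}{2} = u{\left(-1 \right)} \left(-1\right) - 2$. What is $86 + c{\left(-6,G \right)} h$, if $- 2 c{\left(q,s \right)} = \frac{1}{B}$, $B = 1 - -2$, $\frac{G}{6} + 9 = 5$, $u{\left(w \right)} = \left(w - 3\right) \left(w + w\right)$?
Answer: $\frac{248}{3} \approx 82.667$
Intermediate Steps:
$u{\left(w \right)} = 2 w \left(-3 + w\right)$ ($u{\left(w \right)} = \left(-3 + w\right) 2 w = 2 w \left(-3 + w\right)$)
$G = -24$ ($G = -54 + 6 \cdot 5 = -54 + 30 = -24$)
$B = 3$ ($B = 1 + 2 = 3$)
$c{\left(q,s \right)} = - \frac{1}{6}$ ($c{\left(q,s \right)} = - \frac{1}{2 \cdot 3} = \left(- \frac{1}{2}\right) \frac{1}{3} = - \frac{1}{6}$)
$h = 20$ ($h = - 2 \left(2 \left(-1\right) \left(-3 - 1\right) \left(-1\right) - 2\right) = - 2 \left(2 \left(-1\right) \left(-4\right) \left(-1\right) - 2\right) = - 2 \left(8 \left(-1\right) - 2\right) = - 2 \left(-8 - 2\right) = \left(-2\right) \left(-10\right) = 20$)
$86 + c{\left(-6,G \right)} h = 86 - \frac{10}{3} = \frac{248}{3}$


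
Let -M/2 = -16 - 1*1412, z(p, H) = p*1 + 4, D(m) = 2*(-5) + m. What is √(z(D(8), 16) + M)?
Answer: √2858 ≈ 53.460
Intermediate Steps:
D(m) = -10 + m
z(p, H) = 4 + p (z(p, H) = p + 4 = 4 + p)
M = 2856 (M = -2*(-16 - 1*1412) = -2*(-16 - 1412) = -2*(-1428) = 2856)
√(z(D(8), 16) + M) = √((4 + (-10 + 8)) + 2856) = √((4 - 2) + 2856) = √(2 + 2856) = √2858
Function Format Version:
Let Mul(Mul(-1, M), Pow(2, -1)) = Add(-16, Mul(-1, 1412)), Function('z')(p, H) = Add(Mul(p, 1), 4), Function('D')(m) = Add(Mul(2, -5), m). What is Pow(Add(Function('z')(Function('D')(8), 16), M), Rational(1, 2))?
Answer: Pow(2858, Rational(1, 2)) ≈ 53.460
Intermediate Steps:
Function('D')(m) = Add(-10, m)
Function('z')(p, H) = Add(4, p) (Function('z')(p, H) = Add(p, 4) = Add(4, p))
M = 2856 (M = Mul(-2, Add(-16, Mul(-1, 1412))) = Mul(-2, Add(-16, -1412)) = Mul(-2, -1428) = 2856)
Pow(Add(Function('z')(Function('D')(8), 16), M), Rational(1, 2)) = Pow(Add(Add(4, Add(-10, 8)), 2856), Rational(1, 2)) = Pow(Add(Add(4, -2), 2856), Rational(1, 2)) = Pow(Add(2, 2856), Rational(1, 2)) = Pow(2858, Rational(1, 2))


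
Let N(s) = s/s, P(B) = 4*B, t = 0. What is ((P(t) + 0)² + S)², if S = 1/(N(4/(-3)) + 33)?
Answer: 1/1156 ≈ 0.00086505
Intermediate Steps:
N(s) = 1
S = 1/34 (S = 1/(1 + 33) = 1/34 ≈ 0.029412)
((P(t) + 0)² + S)² = ((4*0 + 0)² + 1/34)² = ((0 + 0)² + 1/34)² = (0² + 1/34)² = (0 + 1/34)² = (1/34)² = 1/1156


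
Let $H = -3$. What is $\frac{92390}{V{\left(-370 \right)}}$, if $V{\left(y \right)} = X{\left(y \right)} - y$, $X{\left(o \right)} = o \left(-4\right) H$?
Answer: $- \frac{9239}{407} \approx -22.7$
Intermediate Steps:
$X{\left(o \right)} = 12 o$ ($X{\left(o \right)} = o \left(-4\right) \left(-3\right) = - 4 o \left(-3\right) = 12 o$)
$V{\left(y \right)} = 11 y$ ($V{\left(y \right)} = 12 y - y = 11 y$)
$\frac{92390}{V{\left(-370 \right)}} = \frac{92390}{11 \left(-370\right)} = \frac{92390}{-4070} = 92390 \left(- \frac{1}{4070}\right) = - \frac{9239}{407}$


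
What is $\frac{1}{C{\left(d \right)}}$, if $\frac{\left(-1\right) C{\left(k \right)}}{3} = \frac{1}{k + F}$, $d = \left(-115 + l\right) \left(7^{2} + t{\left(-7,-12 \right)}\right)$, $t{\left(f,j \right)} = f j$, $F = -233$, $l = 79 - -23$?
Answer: $654$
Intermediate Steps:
$l = 102$ ($l = 79 + 23 = 102$)
$d = -1729$ ($d = \left(-115 + 102\right) \left(7^{2} - -84\right) = - 13 \left(49 + 84\right) = \left(-13\right) 133 = -1729$)
$C{\left(k \right)} = - \frac{3}{-233 + k}$ ($C{\left(k \right)} = - \frac{3}{k - 233} = - \frac{3}{-233 + k}$)
$\frac{1}{C{\left(d \right)}} = \frac{1}{\left(-3\right) \frac{1}{-233 - 1729}} = \frac{1}{\left(-3\right) \frac{1}{-1962}} = \frac{1}{\left(-3\right) \left(- \frac{1}{1962}\right)} = \frac{1}{\frac{1}{654}} = 654$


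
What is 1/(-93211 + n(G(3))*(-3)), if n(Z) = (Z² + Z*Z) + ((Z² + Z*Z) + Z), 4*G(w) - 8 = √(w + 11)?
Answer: -746204/69602532995 + 102*√14/69602532995 ≈ -1.0715e-5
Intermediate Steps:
G(w) = 2 + √(11 + w)/4 (G(w) = 2 + √(w + 11)/4 = 2 + √(11 + w)/4)
n(Z) = Z + 4*Z² (n(Z) = (Z² + Z²) + ((Z² + Z²) + Z) = 2*Z² + (2*Z² + Z) = 2*Z² + (Z + 2*Z²) = Z + 4*Z²)
1/(-93211 + n(G(3))*(-3)) = 1/(-93211 + ((2 + √(11 + 3)/4)*(1 + 4*(2 + √(11 + 3)/4)))*(-3)) = 1/(-93211 + ((2 + √14/4)*(1 + 4*(2 + √14/4)))*(-3)) = 1/(-93211 + ((2 + √14/4)*(1 + (8 + √14)))*(-3)) = 1/(-93211 + ((2 + √14/4)*(9 + √14))*(-3)) = 1/(-93211 - 3*(2 + √14/4)*(9 + √14))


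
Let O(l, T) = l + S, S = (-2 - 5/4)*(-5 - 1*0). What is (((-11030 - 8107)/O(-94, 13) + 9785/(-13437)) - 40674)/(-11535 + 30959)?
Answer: -168947330977/81171089568 ≈ -2.0814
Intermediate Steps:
S = 65/4 (S = (-2 - 5*¼)*(-5 + 0) = (-2 - 5/4)*(-5) = -13/4*(-5) = 65/4 ≈ 16.250)
O(l, T) = 65/4 + l (O(l, T) = l + 65/4 = 65/4 + l)
(((-11030 - 8107)/O(-94, 13) + 9785/(-13437)) - 40674)/(-11535 + 30959) = (((-11030 - 8107)/(65/4 - 94) + 9785/(-13437)) - 40674)/(-11535 + 30959) = ((-19137/(-311/4) + 9785*(-1/13437)) - 40674)/19424 = ((-19137*(-4/311) - 9785/13437) - 40674)*(1/19424) = ((76548/311 - 9785/13437) - 40674)*(1/19424) = (1025532341/4178907 - 40674)*(1/19424) = -168947330977/4178907*1/19424 = -168947330977/81171089568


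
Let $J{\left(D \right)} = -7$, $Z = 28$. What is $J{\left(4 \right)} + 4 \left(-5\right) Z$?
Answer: $-567$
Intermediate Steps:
$J{\left(4 \right)} + 4 \left(-5\right) Z = -7 + 4 \left(-5\right) 28 = -7 - 560 = -567$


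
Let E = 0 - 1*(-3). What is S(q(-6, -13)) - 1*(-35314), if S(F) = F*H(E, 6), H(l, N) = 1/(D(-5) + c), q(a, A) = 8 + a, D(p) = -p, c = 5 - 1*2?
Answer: 141257/4 ≈ 35314.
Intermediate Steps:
E = 3 (E = 0 + 3 = 3)
c = 3 (c = 5 - 2 = 3)
H(l, N) = ⅛ (H(l, N) = 1/(-1*(-5) + 3) = 1/(5 + 3) = 1/8 = ⅛)
S(F) = F/8 (S(F) = F*(⅛) = F/8)
S(q(-6, -13)) - 1*(-35314) = (8 - 6)/8 - 1*(-35314) = (⅛)*2 + 35314 = ¼ + 35314 = 141257/4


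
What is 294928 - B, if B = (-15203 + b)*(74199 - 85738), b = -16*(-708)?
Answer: -44418697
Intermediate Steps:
b = 11328
B = 44713625 (B = (-15203 + 11328)*(74199 - 85738) = -3875*(-11539) = 44713625)
294928 - B = 294928 - 1*44713625 = 294928 - 44713625 = -44418697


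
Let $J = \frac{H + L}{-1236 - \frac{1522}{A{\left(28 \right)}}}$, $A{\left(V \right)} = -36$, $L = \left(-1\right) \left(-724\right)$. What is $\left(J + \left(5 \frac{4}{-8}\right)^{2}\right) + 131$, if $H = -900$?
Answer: $\frac{11809035}{85948} \approx 137.4$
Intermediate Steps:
$L = 724$
$J = \frac{3168}{21487}$ ($J = \frac{-900 + 724}{-1236 - \frac{1522}{-36}} = - \frac{176}{-1236 - - \frac{761}{18}} = - \frac{176}{-1236 + \frac{761}{18}} = - \frac{176}{- \frac{21487}{18}} = \left(-176\right) \left(- \frac{18}{21487}\right) = \frac{3168}{21487} \approx 0.14744$)
$\left(J + \left(5 \frac{4}{-8}\right)^{2}\right) + 131 = \left(\frac{3168}{21487} + \left(5 \frac{4}{-8}\right)^{2}\right) + 131 = \left(\frac{3168}{21487} + \left(5 \cdot 4 \left(- \frac{1}{8}\right)\right)^{2}\right) + 131 = \left(\frac{3168}{21487} + \left(5 \left(- \frac{1}{2}\right)\right)^{2}\right) + 131 = \left(\frac{3168}{21487} + \left(- \frac{5}{2}\right)^{2}\right) + 131 = \left(\frac{3168}{21487} + \frac{25}{4}\right) + 131 = \frac{549847}{85948} + 131 = \frac{11809035}{85948}$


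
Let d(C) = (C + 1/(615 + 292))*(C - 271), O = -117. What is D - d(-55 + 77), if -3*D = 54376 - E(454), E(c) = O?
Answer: -34518766/2721 ≈ -12686.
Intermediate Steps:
E(c) = -117
d(C) = (-271 + C)*(1/907 + C) (d(C) = (C + 1/907)*(-271 + C) = (1/907 + C)*(-271 + C) = (-271 + C)*(1/907 + C))
D = -54493/3 (D = -(54376 - 1*(-117))/3 = -(54376 + 117)/3 = -⅓*54493 = -54493/3 ≈ -18164.)
D - d(-55 + 77) = -54493/3 - (-271/907 + (-55 + 77)² - 245796*(-55 + 77)/907) = -54493/3 - (-271/907 + 22² - 245796/907*22) = -54493/3 - (-271/907 + 484 - 5407512/907) = -54493/3 - 1*(-4968795/907) = -54493/3 + 4968795/907 = -34518766/2721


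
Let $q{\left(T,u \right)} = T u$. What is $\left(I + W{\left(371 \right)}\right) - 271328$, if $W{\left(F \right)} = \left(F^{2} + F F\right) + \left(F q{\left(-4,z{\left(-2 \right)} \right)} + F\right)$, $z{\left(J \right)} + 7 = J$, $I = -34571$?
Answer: $-16890$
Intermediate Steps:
$z{\left(J \right)} = -7 + J$
$W{\left(F \right)} = 2 F^{2} + 37 F$ ($W{\left(F \right)} = \left(F^{2} + F F\right) + \left(F \left(- 4 \left(-7 - 2\right)\right) + F\right) = \left(F^{2} + F^{2}\right) + \left(F \left(\left(-4\right) \left(-9\right)\right) + F\right) = 2 F^{2} + \left(F 36 + F\right) = 2 F^{2} + \left(36 F + F\right) = 2 F^{2} + 37 F$)
$\left(I + W{\left(371 \right)}\right) - 271328 = \left(-34571 + 371 \left(37 + 2 \cdot 371\right)\right) - 271328 = \left(-34571 + 371 \left(37 + 742\right)\right) - 271328 = \left(-34571 + 371 \cdot 779\right) - 271328 = \left(-34571 + 289009\right) - 271328 = 254438 - 271328 = -16890$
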